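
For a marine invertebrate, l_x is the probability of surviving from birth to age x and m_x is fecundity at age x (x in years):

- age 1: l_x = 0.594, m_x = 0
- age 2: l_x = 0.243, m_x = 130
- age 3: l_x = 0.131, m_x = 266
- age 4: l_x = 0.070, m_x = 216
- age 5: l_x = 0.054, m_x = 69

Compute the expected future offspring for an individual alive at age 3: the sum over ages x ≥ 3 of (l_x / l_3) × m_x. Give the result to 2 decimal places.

l_3 = 0.131. Conditional survival from age 3 to x is l_x / l_3.
  x=3: (0.131/0.131) × 266 = 266.0000
  x=4: (0.070/0.131) × 216 = 115.4198
  x=5: (0.054/0.131) × 69 = 28.4427
Sum = 266.0000 + 115.4198 + 28.4427 = 409.8626

409.86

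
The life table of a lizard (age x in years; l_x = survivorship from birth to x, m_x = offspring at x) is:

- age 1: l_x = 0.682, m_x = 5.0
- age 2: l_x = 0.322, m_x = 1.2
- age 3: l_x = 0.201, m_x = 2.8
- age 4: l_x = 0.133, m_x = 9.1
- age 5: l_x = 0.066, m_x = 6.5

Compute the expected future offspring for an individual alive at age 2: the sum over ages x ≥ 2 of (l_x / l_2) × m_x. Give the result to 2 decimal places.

8.04

l_2 = 0.322. Conditional survival from age 2 to x is l_x / l_2.
  x=2: (0.322/0.322) × 1.2 = 1.2000
  x=3: (0.201/0.322) × 2.8 = 1.7478
  x=4: (0.133/0.322) × 9.1 = 3.7587
  x=5: (0.066/0.322) × 6.5 = 1.3323
Sum = 1.2000 + 1.7478 + 3.7587 + 1.3323 = 8.0388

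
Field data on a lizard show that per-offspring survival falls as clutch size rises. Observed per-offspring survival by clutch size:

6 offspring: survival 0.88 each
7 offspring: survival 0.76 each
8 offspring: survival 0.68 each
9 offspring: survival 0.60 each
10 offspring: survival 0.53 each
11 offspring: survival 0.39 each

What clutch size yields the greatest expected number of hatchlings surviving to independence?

8

Expected hatchlings surviving to independence = c × s(c):
  c=6: 6 × 0.88 = 5.280
  c=7: 7 × 0.76 = 5.320
  c=8: 8 × 0.68 = 5.440
  c=9: 9 × 0.60 = 5.400
  c=10: 10 × 0.53 = 5.300
  c=11: 11 × 0.39 = 4.290
Maximum at c = 8 (5.440 hatchlings surviving to independence).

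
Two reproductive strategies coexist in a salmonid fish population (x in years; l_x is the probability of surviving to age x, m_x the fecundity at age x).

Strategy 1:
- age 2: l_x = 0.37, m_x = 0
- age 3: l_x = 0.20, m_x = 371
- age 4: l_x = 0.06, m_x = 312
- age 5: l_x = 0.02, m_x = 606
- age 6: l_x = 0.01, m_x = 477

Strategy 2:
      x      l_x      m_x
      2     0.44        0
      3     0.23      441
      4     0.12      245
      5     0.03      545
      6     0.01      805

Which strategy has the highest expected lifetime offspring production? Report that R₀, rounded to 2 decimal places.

155.23

Strategy 1: R₀ = 0.37×0 + 0.20×371 + 0.06×312 + 0.02×606 + 0.01×477 = 109.8100
Strategy 2: R₀ = 0.44×0 + 0.23×441 + 0.12×245 + 0.03×545 + 0.01×805 = 155.2300
Highest R₀: strategy 2 with 155.2300.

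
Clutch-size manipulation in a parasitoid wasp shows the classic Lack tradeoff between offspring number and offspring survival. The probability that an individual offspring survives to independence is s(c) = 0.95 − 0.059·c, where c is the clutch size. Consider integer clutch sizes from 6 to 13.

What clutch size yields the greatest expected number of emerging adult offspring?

8

Expected emerging adult offspring = c × s(c):
  c=6: 6 × 0.596 = 3.576
  c=7: 7 × 0.537 = 3.759
  c=8: 8 × 0.478 = 3.824
  c=9: 9 × 0.419 = 3.771
  c=10: 10 × 0.360 = 3.600
  c=11: 11 × 0.301 = 3.311
  c=12: 12 × 0.242 = 2.904
  c=13: 13 × 0.183 = 2.379
Maximum at c = 8 (3.824 emerging adult offspring).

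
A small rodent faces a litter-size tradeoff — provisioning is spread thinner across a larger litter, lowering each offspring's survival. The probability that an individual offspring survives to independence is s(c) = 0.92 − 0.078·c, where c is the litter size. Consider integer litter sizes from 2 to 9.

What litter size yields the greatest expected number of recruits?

Expected recruits = c × s(c):
  c=2: 2 × 0.764 = 1.528
  c=3: 3 × 0.686 = 2.058
  c=4: 4 × 0.608 = 2.432
  c=5: 5 × 0.530 = 2.650
  c=6: 6 × 0.452 = 2.712
  c=7: 7 × 0.374 = 2.618
  c=8: 8 × 0.296 = 2.368
  c=9: 9 × 0.218 = 1.962
Maximum at c = 6 (2.712 recruits).

6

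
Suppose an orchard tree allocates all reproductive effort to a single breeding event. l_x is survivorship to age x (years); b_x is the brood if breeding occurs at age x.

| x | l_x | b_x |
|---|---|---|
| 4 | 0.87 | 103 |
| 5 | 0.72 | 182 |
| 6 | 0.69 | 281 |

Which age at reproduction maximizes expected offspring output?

6

Expected offspring if breeding at age x = l_x × b_x:
  age 4: 0.87 × 103 = 89.610
  age 5: 0.72 × 182 = 131.040
  age 6: 0.69 × 281 = 193.890
Maximum at age 6 (193.890).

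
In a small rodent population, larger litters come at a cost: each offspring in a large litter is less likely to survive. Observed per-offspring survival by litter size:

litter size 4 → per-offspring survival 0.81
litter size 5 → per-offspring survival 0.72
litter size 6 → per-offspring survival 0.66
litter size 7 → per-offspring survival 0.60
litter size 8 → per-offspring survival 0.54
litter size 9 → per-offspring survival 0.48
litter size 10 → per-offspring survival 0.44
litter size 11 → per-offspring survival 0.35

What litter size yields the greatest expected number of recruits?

10

Expected recruits = c × s(c):
  c=4: 4 × 0.81 = 3.240
  c=5: 5 × 0.72 = 3.600
  c=6: 6 × 0.66 = 3.960
  c=7: 7 × 0.60 = 4.200
  c=8: 8 × 0.54 = 4.320
  c=9: 9 × 0.48 = 4.320
  c=10: 10 × 0.44 = 4.400
  c=11: 11 × 0.35 = 3.850
Maximum at c = 10 (4.400 recruits).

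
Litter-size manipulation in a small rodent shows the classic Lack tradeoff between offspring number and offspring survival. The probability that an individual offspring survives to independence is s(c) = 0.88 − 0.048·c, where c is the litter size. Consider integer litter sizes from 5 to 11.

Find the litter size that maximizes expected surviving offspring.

Expected surviving offspring = c × s(c):
  c=5: 5 × 0.640 = 3.200
  c=6: 6 × 0.592 = 3.552
  c=7: 7 × 0.544 = 3.808
  c=8: 8 × 0.496 = 3.968
  c=9: 9 × 0.448 = 4.032
  c=10: 10 × 0.400 = 4.000
  c=11: 11 × 0.352 = 3.872
Maximum at c = 9 (4.032 surviving offspring).

9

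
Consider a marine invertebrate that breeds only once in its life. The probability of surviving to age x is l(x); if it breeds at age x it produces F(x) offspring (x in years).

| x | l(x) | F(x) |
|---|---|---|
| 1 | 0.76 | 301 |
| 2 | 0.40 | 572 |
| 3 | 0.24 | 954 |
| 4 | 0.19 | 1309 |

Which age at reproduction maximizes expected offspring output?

Expected offspring if breeding at age x = l(x) × F(x):
  age 1: 0.76 × 301 = 228.760
  age 2: 0.40 × 572 = 228.800
  age 3: 0.24 × 954 = 228.960
  age 4: 0.19 × 1309 = 248.710
Maximum at age 4 (248.710).

4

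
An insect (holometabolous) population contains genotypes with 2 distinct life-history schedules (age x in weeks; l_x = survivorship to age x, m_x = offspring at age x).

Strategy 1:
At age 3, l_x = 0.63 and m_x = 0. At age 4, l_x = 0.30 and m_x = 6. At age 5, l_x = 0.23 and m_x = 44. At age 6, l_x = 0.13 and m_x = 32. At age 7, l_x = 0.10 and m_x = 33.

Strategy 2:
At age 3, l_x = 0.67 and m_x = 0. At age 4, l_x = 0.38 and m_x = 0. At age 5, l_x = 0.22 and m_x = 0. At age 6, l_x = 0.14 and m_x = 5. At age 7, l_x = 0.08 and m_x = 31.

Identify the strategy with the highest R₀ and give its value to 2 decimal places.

Strategy 1: R₀ = 0.63×0 + 0.30×6 + 0.23×44 + 0.13×32 + 0.10×33 = 19.3800
Strategy 2: R₀ = 0.67×0 + 0.38×0 + 0.22×0 + 0.14×5 + 0.08×31 = 3.1800
Highest R₀: strategy 1 with 19.3800.

19.38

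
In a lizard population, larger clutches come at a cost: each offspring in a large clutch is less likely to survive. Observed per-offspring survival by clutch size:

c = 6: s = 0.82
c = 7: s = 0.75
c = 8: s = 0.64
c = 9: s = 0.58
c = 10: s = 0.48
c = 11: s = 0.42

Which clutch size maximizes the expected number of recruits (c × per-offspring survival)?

Expected recruits = c × s(c):
  c=6: 6 × 0.82 = 4.920
  c=7: 7 × 0.75 = 5.250
  c=8: 8 × 0.64 = 5.120
  c=9: 9 × 0.58 = 5.220
  c=10: 10 × 0.48 = 4.800
  c=11: 11 × 0.42 = 4.620
Maximum at c = 7 (5.250 recruits).

7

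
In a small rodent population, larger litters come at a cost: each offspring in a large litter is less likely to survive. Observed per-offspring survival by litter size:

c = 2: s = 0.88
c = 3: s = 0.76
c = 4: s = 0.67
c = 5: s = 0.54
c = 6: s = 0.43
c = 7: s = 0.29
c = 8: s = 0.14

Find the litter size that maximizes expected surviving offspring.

5

Expected surviving offspring = c × s(c):
  c=2: 2 × 0.88 = 1.760
  c=3: 3 × 0.76 = 2.280
  c=4: 4 × 0.67 = 2.680
  c=5: 5 × 0.54 = 2.700
  c=6: 6 × 0.43 = 2.580
  c=7: 7 × 0.29 = 2.030
  c=8: 8 × 0.14 = 1.120
Maximum at c = 5 (2.700 surviving offspring).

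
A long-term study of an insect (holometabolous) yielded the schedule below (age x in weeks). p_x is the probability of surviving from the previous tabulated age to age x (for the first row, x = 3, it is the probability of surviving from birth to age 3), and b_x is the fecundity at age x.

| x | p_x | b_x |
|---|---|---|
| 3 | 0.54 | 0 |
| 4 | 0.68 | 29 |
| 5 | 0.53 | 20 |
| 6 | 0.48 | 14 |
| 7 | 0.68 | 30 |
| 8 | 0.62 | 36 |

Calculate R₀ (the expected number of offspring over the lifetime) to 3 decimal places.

19.172

Survivorship from birth: l_x = p_3·p_4·…·p_x.
  l_3 = 0.54000
  l_4 = 0.36720
  l_5 = 0.19462
  l_6 = 0.09342
  l_7 = 0.06352
  l_8 = 0.03938
R₀ = Σ l_x b_x:
  age 3: 0.54000 × 0 = 0.0000
  age 4: 0.36720 × 29 = 10.6488
  age 5: 0.19462 × 20 = 3.8924
  age 6: 0.09342 × 14 = 1.3079
  age 7: 0.06352 × 30 = 1.9056
  age 8: 0.03938 × 36 = 1.4177
R₀ = 0.0000 + 10.6488 + 3.8924 + 1.3079 + 1.9056 + 1.4177 = 19.1724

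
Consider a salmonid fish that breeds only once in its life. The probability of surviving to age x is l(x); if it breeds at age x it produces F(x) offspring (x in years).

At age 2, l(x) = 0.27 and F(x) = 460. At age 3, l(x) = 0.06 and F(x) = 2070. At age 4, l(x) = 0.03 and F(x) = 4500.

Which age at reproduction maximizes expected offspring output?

Expected offspring if breeding at age x = l(x) × F(x):
  age 2: 0.27 × 460 = 124.200
  age 3: 0.06 × 2070 = 124.200
  age 4: 0.03 × 4500 = 135.000
Maximum at age 4 (135.000).

4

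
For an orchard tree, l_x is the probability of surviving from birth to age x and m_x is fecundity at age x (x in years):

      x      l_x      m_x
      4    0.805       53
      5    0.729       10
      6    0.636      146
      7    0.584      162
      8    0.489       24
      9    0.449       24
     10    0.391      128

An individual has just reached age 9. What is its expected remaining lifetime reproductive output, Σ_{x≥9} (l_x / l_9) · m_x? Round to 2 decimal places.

l_9 = 0.449. Conditional survival from age 9 to x is l_x / l_9.
  x=9: (0.449/0.449) × 24 = 24.0000
  x=10: (0.391/0.449) × 128 = 111.4655
Sum = 24.0000 + 111.4655 = 135.4655

135.47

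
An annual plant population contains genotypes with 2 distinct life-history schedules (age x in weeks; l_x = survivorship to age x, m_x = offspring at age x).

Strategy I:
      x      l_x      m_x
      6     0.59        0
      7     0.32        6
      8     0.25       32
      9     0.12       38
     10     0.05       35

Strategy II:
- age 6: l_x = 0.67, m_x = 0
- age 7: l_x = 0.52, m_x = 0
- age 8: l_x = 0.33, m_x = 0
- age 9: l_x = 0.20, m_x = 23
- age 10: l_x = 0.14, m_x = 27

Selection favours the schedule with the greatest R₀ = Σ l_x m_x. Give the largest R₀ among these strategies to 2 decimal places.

Strategy I: R₀ = 0.59×0 + 0.32×6 + 0.25×32 + 0.12×38 + 0.05×35 = 16.2300
Strategy II: R₀ = 0.67×0 + 0.52×0 + 0.33×0 + 0.20×23 + 0.14×27 = 8.3800
Highest R₀: strategy I with 16.2300.

16.23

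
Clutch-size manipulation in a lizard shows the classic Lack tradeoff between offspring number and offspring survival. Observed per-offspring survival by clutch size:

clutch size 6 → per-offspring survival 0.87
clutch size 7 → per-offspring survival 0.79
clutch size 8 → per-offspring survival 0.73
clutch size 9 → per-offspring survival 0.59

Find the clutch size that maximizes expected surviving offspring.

Expected surviving offspring = c × s(c):
  c=6: 6 × 0.87 = 5.220
  c=7: 7 × 0.79 = 5.530
  c=8: 8 × 0.73 = 5.840
  c=9: 9 × 0.59 = 5.310
Maximum at c = 8 (5.840 surviving offspring).

8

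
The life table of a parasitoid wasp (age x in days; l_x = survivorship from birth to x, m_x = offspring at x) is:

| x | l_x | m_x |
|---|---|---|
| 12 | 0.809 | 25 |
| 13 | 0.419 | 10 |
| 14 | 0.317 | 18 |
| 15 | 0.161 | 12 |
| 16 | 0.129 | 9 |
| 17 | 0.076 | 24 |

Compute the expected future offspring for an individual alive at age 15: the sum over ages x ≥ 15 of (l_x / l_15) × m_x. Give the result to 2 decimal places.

30.54

l_15 = 0.161. Conditional survival from age 15 to x is l_x / l_15.
  x=15: (0.161/0.161) × 12 = 12.0000
  x=16: (0.129/0.161) × 9 = 7.2112
  x=17: (0.076/0.161) × 24 = 11.3292
Sum = 12.0000 + 7.2112 + 11.3292 = 30.5404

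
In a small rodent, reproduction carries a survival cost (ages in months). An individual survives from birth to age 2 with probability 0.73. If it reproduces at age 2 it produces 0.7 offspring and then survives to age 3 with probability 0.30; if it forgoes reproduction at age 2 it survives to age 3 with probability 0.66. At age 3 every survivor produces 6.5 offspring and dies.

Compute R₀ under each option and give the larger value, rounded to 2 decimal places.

breed at age 2: R₀ = 0.73 × (0.7 + 0.30 × 6.5) = 0.73 × 2.6500 = 1.9345
delay to age 3: R₀ = 0.73 × (0.66 × 6.5) = 0.73 × 4.2900 = 3.1317
Higher: delay to age 3 (3.1317).

3.13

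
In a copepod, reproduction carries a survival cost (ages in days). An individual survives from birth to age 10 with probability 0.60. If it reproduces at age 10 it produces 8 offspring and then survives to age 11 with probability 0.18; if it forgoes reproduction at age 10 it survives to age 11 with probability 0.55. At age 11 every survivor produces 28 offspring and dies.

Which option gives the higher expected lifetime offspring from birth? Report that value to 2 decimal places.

9.24

breed at age 10: R₀ = 0.60 × (8 + 0.18 × 28) = 0.60 × 13.0400 = 7.8240
delay to age 11: R₀ = 0.60 × (0.55 × 28) = 0.60 × 15.4000 = 9.2400
Higher: delay to age 11 (9.2400).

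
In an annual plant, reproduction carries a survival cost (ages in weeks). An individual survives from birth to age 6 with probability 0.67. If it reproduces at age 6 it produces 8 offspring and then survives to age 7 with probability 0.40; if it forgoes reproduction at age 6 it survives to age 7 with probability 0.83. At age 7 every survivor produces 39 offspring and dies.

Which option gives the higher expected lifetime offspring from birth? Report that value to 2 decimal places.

21.69

breed at age 6: R₀ = 0.67 × (8 + 0.40 × 39) = 0.67 × 23.6000 = 15.8120
delay to age 7: R₀ = 0.67 × (0.83 × 39) = 0.67 × 32.3700 = 21.6879
Higher: delay to age 7 (21.6879).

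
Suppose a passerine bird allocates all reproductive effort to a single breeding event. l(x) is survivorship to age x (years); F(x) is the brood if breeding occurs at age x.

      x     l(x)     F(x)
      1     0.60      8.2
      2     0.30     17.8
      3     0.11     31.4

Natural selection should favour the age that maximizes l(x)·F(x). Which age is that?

Expected offspring if breeding at age x = l(x) × F(x):
  age 1: 0.60 × 8.2 = 4.920
  age 2: 0.30 × 17.8 = 5.340
  age 3: 0.11 × 31.4 = 3.454
Maximum at age 2 (5.340).

2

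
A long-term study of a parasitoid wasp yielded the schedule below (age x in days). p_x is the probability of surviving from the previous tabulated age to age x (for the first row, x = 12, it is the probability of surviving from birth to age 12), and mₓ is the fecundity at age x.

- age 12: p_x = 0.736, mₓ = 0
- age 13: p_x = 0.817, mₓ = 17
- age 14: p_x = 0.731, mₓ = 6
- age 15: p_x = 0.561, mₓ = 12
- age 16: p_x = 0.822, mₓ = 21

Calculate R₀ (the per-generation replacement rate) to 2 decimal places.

Survivorship from birth: l_x = p_12·p_13·…·p_x.
  l_12 = 0.73600
  l_13 = 0.60131
  l_14 = 0.43956
  l_15 = 0.24659
  l_16 = 0.20270
R₀ = Σ l_x mₓ:
  age 12: 0.73600 × 0 = 0.0000
  age 13: 0.60131 × 17 = 10.2223
  age 14: 0.43956 × 6 = 2.6374
  age 15: 0.24659 × 12 = 2.9591
  age 16: 0.20270 × 21 = 4.2567
R₀ = 0.0000 + 10.2223 + 2.6374 + 2.9591 + 4.2567 = 20.0754

20.08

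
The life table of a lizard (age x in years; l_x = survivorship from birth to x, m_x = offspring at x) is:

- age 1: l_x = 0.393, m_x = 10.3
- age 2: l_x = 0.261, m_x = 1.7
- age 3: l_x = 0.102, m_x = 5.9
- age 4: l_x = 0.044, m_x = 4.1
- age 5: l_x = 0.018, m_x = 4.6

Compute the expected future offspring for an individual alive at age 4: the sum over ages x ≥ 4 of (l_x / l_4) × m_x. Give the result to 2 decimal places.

5.98

l_4 = 0.044. Conditional survival from age 4 to x is l_x / l_4.
  x=4: (0.044/0.044) × 4.1 = 4.1000
  x=5: (0.018/0.044) × 4.6 = 1.8818
Sum = 4.1000 + 1.8818 = 5.9818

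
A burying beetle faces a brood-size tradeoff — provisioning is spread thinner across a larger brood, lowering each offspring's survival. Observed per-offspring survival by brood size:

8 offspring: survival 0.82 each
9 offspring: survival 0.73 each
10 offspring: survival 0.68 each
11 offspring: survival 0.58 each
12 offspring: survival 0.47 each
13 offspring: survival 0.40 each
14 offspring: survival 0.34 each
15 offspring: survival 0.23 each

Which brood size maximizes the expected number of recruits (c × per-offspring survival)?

Expected recruits = c × s(c):
  c=8: 8 × 0.82 = 6.560
  c=9: 9 × 0.73 = 6.570
  c=10: 10 × 0.68 = 6.800
  c=11: 11 × 0.58 = 6.380
  c=12: 12 × 0.47 = 5.640
  c=13: 13 × 0.40 = 5.200
  c=14: 14 × 0.34 = 4.760
  c=15: 15 × 0.23 = 3.450
Maximum at c = 10 (6.800 recruits).

10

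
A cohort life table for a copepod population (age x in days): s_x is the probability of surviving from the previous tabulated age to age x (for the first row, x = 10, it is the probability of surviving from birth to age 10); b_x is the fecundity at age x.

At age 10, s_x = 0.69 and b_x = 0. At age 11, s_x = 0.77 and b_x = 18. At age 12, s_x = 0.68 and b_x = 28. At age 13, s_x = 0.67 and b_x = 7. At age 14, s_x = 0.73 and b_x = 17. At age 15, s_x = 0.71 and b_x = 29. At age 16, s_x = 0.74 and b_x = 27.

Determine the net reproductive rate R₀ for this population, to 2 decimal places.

Survivorship from birth: l_x = s_10·s_11·…·s_x.
  l_10 = 0.69000
  l_11 = 0.53130
  l_12 = 0.36128
  l_13 = 0.24206
  l_14 = 0.17670
  l_15 = 0.12546
  l_16 = 0.09284
R₀ = Σ l_x b_x:
  age 10: 0.69000 × 0 = 0.0000
  age 11: 0.53130 × 18 = 9.5634
  age 12: 0.36128 × 28 = 10.1158
  age 13: 0.24206 × 7 = 1.6944
  age 14: 0.17670 × 17 = 3.0039
  age 15: 0.12546 × 29 = 3.6383
  age 16: 0.09284 × 27 = 2.5067
R₀ = 0.0000 + 9.5634 + 10.1158 + 1.6944 + 3.0039 + 3.6383 + 2.5067 = 30.5226

30.52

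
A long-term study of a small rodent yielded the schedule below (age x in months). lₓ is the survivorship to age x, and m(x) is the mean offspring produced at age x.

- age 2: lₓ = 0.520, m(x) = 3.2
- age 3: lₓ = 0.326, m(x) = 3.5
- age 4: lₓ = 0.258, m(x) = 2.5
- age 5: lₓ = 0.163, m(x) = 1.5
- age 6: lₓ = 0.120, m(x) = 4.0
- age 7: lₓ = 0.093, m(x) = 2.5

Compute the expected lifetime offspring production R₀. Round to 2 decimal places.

4.41

R₀ = Σ lₓ m(x):
  age 2: 0.520 × 3.2 = 1.6640
  age 3: 0.326 × 3.5 = 1.1410
  age 4: 0.258 × 2.5 = 0.6450
  age 5: 0.163 × 1.5 = 0.2445
  age 6: 0.120 × 4.0 = 0.4800
  age 7: 0.093 × 2.5 = 0.2325
R₀ = 1.6640 + 1.1410 + 0.6450 + 0.2445 + 0.4800 + 0.2325 = 4.4070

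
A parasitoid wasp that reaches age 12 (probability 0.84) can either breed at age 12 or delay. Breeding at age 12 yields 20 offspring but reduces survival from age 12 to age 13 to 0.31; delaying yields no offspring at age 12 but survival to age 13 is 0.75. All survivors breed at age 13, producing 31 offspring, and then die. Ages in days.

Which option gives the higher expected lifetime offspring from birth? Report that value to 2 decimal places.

breed at age 12: R₀ = 0.84 × (20 + 0.31 × 31) = 0.84 × 29.6100 = 24.8724
delay to age 13: R₀ = 0.84 × (0.75 × 31) = 0.84 × 23.2500 = 19.5300
Higher: breed at age 12 (24.8724).

24.87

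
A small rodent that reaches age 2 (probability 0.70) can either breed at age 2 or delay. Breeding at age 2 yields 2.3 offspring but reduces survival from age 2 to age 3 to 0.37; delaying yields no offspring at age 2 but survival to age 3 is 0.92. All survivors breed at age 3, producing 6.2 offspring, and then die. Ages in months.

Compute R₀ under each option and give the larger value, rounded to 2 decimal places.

breed at age 2: R₀ = 0.70 × (2.3 + 0.37 × 6.2) = 0.70 × 4.5940 = 3.2158
delay to age 3: R₀ = 0.70 × (0.92 × 6.2) = 0.70 × 5.7040 = 3.9928
Higher: delay to age 3 (3.9928).

3.99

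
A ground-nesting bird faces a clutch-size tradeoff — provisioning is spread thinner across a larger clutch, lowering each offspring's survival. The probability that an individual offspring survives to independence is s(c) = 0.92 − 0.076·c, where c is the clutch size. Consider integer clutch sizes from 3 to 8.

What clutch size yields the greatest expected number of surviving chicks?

Expected surviving chicks = c × s(c):
  c=3: 3 × 0.692 = 2.076
  c=4: 4 × 0.616 = 2.464
  c=5: 5 × 0.540 = 2.700
  c=6: 6 × 0.464 = 2.784
  c=7: 7 × 0.388 = 2.716
  c=8: 8 × 0.312 = 2.496
Maximum at c = 6 (2.784 surviving chicks).

6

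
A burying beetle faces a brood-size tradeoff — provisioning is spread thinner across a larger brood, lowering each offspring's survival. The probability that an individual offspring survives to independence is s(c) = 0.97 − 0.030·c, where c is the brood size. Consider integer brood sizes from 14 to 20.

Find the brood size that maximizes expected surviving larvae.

Expected surviving larvae = c × s(c):
  c=14: 14 × 0.550 = 7.700
  c=15: 15 × 0.520 = 7.800
  c=16: 16 × 0.490 = 7.840
  c=17: 17 × 0.460 = 7.820
  c=18: 18 × 0.430 = 7.740
  c=19: 19 × 0.400 = 7.600
  c=20: 20 × 0.370 = 7.400
Maximum at c = 16 (7.840 surviving larvae).

16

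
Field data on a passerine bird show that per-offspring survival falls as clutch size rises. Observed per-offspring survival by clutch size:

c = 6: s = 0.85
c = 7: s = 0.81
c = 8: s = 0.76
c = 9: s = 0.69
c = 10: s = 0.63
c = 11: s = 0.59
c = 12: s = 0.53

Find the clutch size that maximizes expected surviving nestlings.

11

Expected surviving nestlings = c × s(c):
  c=6: 6 × 0.85 = 5.100
  c=7: 7 × 0.81 = 5.670
  c=8: 8 × 0.76 = 6.080
  c=9: 9 × 0.69 = 6.210
  c=10: 10 × 0.63 = 6.300
  c=11: 11 × 0.59 = 6.490
  c=12: 12 × 0.53 = 6.360
Maximum at c = 11 (6.490 surviving nestlings).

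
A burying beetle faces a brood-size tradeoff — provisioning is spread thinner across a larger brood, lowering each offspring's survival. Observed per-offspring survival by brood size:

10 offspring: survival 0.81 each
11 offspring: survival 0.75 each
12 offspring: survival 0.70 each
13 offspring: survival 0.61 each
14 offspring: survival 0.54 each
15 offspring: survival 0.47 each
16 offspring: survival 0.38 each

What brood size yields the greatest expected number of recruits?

12

Expected recruits = c × s(c):
  c=10: 10 × 0.81 = 8.100
  c=11: 11 × 0.75 = 8.250
  c=12: 12 × 0.70 = 8.400
  c=13: 13 × 0.61 = 7.930
  c=14: 14 × 0.54 = 7.560
  c=15: 15 × 0.47 = 7.050
  c=16: 16 × 0.38 = 6.080
Maximum at c = 12 (8.400 recruits).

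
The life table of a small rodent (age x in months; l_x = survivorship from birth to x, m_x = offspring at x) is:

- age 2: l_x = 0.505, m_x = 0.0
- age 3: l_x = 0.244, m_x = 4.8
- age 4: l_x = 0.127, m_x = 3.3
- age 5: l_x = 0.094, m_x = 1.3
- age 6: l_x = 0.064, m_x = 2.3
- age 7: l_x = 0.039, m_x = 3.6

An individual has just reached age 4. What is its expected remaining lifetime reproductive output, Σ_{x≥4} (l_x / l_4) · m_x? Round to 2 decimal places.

6.53

l_4 = 0.127. Conditional survival from age 4 to x is l_x / l_4.
  x=4: (0.127/0.127) × 3.3 = 3.3000
  x=5: (0.094/0.127) × 1.3 = 0.9622
  x=6: (0.064/0.127) × 2.3 = 1.1591
  x=7: (0.039/0.127) × 3.6 = 1.1055
Sum = 3.3000 + 0.9622 + 1.1591 + 1.1055 = 6.5268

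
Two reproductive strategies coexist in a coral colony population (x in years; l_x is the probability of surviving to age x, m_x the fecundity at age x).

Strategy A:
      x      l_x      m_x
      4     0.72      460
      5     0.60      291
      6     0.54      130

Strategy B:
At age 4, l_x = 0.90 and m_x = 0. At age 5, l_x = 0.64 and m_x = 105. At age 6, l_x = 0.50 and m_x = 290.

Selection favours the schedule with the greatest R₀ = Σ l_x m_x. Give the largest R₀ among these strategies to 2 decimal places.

576.00

Strategy A: R₀ = 0.72×460 + 0.60×291 + 0.54×130 = 576.0000
Strategy B: R₀ = 0.90×0 + 0.64×105 + 0.50×290 = 212.2000
Highest R₀: strategy A with 576.0000.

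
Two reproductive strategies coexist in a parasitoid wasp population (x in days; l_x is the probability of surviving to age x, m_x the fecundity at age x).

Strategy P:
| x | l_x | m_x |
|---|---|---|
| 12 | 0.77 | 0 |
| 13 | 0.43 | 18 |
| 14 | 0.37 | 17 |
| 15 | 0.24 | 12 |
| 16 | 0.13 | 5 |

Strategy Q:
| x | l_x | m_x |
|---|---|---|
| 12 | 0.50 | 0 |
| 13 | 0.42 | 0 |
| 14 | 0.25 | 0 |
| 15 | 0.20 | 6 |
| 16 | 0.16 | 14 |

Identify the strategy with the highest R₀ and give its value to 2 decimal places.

17.56

Strategy P: R₀ = 0.77×0 + 0.43×18 + 0.37×17 + 0.24×12 + 0.13×5 = 17.5600
Strategy Q: R₀ = 0.50×0 + 0.42×0 + 0.25×0 + 0.20×6 + 0.16×14 = 3.4400
Highest R₀: strategy P with 17.5600.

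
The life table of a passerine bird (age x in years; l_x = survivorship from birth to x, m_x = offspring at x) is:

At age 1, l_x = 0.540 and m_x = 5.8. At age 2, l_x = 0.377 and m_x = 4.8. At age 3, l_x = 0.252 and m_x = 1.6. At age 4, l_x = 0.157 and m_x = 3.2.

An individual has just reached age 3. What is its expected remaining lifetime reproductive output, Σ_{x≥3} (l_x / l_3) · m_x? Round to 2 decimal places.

3.59

l_3 = 0.252. Conditional survival from age 3 to x is l_x / l_3.
  x=3: (0.252/0.252) × 1.6 = 1.6000
  x=4: (0.157/0.252) × 3.2 = 1.9937
Sum = 1.6000 + 1.9937 = 3.5937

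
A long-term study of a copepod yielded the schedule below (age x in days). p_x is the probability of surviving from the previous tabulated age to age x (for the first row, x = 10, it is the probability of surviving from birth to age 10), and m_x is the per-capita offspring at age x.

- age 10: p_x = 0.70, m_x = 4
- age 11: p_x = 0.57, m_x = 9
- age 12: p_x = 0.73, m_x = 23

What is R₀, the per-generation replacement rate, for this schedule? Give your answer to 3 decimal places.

13.090

Survivorship from birth: l_x = p_10·p_11·…·p_x.
  l_10 = 0.70000
  l_11 = 0.39900
  l_12 = 0.29127
R₀ = Σ l_x m_x:
  age 10: 0.70000 × 4 = 2.8000
  age 11: 0.39900 × 9 = 3.5910
  age 12: 0.29127 × 23 = 6.6992
R₀ = 2.8000 + 3.5910 + 6.6992 = 13.0902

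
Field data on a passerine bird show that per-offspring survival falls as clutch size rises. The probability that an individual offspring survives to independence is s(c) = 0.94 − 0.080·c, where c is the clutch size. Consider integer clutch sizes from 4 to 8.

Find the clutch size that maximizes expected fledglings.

Expected fledglings = c × s(c):
  c=4: 4 × 0.620 = 2.480
  c=5: 5 × 0.540 = 2.700
  c=6: 6 × 0.460 = 2.760
  c=7: 7 × 0.380 = 2.660
  c=8: 8 × 0.300 = 2.400
Maximum at c = 6 (2.760 fledglings).

6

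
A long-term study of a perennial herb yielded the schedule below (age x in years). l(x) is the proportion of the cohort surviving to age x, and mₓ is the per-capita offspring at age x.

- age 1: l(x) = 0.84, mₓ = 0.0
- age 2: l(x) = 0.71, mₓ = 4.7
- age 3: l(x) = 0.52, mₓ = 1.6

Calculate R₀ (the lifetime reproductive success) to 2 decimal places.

4.17

R₀ = Σ l(x) mₓ:
  age 1: 0.84 × 0.0 = 0.0000
  age 2: 0.71 × 4.7 = 3.3370
  age 3: 0.52 × 1.6 = 0.8320
R₀ = 0.0000 + 3.3370 + 0.8320 = 4.1690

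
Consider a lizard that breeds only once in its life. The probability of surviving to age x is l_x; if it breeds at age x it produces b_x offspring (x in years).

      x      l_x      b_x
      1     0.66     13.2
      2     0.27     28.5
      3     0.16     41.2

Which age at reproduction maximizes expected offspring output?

Expected offspring if breeding at age x = l_x × b_x:
  age 1: 0.66 × 13.2 = 8.712
  age 2: 0.27 × 28.5 = 7.695
  age 3: 0.16 × 41.2 = 6.592
Maximum at age 1 (8.712).

1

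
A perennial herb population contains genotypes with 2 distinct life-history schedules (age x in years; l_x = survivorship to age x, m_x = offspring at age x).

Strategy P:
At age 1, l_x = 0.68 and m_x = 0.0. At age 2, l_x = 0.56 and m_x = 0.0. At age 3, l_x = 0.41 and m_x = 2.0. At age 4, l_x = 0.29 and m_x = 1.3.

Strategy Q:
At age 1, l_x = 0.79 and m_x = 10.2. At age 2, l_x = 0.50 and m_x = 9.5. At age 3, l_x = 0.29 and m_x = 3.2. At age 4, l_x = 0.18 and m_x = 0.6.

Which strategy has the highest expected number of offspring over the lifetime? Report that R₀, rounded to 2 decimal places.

Strategy P: R₀ = 0.68×0.0 + 0.56×0.0 + 0.41×2.0 + 0.29×1.3 = 1.1970
Strategy Q: R₀ = 0.79×10.2 + 0.50×9.5 + 0.29×3.2 + 0.18×0.6 = 13.8440
Highest R₀: strategy Q with 13.8440.

13.84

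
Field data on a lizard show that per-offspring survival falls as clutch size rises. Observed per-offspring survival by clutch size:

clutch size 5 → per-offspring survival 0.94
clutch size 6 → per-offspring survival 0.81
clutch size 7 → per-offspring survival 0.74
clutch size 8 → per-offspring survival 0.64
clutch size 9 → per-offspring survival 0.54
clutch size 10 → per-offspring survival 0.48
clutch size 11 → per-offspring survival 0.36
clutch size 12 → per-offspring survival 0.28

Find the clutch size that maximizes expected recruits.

Expected recruits = c × s(c):
  c=5: 5 × 0.94 = 4.700
  c=6: 6 × 0.81 = 4.860
  c=7: 7 × 0.74 = 5.180
  c=8: 8 × 0.64 = 5.120
  c=9: 9 × 0.54 = 4.860
  c=10: 10 × 0.48 = 4.800
  c=11: 11 × 0.36 = 3.960
  c=12: 12 × 0.28 = 3.360
Maximum at c = 7 (5.180 recruits).

7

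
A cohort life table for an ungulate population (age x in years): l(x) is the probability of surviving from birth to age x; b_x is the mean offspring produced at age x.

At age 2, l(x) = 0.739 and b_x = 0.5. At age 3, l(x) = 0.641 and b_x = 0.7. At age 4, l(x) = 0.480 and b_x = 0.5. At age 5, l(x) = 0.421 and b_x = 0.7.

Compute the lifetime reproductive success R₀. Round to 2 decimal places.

1.35

R₀ = Σ l(x) b_x:
  age 2: 0.739 × 0.5 = 0.3695
  age 3: 0.641 × 0.7 = 0.4487
  age 4: 0.480 × 0.5 = 0.2400
  age 5: 0.421 × 0.7 = 0.2947
R₀ = 0.3695 + 0.4487 + 0.2400 + 0.2947 = 1.3529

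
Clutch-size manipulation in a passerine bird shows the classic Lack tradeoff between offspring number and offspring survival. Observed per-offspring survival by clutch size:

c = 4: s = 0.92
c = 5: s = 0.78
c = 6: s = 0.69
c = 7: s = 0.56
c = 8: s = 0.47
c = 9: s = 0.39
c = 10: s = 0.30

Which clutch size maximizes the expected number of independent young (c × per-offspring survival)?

6

Expected independent young = c × s(c):
  c=4: 4 × 0.92 = 3.680
  c=5: 5 × 0.78 = 3.900
  c=6: 6 × 0.69 = 4.140
  c=7: 7 × 0.56 = 3.920
  c=8: 8 × 0.47 = 3.760
  c=9: 9 × 0.39 = 3.510
  c=10: 10 × 0.30 = 3.000
Maximum at c = 6 (4.140 independent young).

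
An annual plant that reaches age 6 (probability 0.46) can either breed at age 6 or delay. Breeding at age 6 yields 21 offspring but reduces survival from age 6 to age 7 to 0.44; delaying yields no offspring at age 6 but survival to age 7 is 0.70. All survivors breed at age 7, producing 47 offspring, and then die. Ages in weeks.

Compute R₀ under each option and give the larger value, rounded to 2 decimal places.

19.17

breed at age 6: R₀ = 0.46 × (21 + 0.44 × 47) = 0.46 × 41.6800 = 19.1728
delay to age 7: R₀ = 0.46 × (0.70 × 47) = 0.46 × 32.9000 = 15.1340
Higher: breed at age 6 (19.1728).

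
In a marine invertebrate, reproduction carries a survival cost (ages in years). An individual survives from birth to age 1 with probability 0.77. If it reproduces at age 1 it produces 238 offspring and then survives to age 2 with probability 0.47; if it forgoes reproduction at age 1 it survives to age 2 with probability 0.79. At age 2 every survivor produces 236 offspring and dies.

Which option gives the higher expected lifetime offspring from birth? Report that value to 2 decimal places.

268.67

breed at age 1: R₀ = 0.77 × (238 + 0.47 × 236) = 0.77 × 348.9200 = 268.6684
delay to age 2: R₀ = 0.77 × (0.79 × 236) = 0.77 × 186.4400 = 143.5588
Higher: breed at age 1 (268.6684).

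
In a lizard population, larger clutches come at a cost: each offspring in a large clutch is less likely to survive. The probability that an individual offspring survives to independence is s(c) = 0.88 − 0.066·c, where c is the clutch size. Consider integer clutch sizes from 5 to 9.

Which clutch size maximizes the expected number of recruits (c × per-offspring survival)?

7

Expected recruits = c × s(c):
  c=5: 5 × 0.550 = 2.750
  c=6: 6 × 0.484 = 2.904
  c=7: 7 × 0.418 = 2.926
  c=8: 8 × 0.352 = 2.816
  c=9: 9 × 0.286 = 2.574
Maximum at c = 7 (2.926 recruits).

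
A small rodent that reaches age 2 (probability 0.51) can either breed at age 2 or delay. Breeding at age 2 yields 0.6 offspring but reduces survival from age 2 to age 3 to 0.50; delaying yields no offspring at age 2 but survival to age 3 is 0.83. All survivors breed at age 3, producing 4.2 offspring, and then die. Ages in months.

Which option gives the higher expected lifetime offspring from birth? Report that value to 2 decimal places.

breed at age 2: R₀ = 0.51 × (0.6 + 0.50 × 4.2) = 0.51 × 2.7000 = 1.3770
delay to age 3: R₀ = 0.51 × (0.83 × 4.2) = 0.51 × 3.4860 = 1.7779
Higher: delay to age 3 (1.7779).

1.78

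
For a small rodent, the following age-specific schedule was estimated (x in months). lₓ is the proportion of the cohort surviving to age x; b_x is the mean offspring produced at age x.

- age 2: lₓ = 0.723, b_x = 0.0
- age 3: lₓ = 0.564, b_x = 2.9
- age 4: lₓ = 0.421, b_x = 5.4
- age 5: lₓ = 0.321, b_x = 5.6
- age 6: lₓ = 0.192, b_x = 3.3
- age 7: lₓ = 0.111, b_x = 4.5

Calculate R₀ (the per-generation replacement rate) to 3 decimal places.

6.840

R₀ = Σ lₓ b_x:
  age 2: 0.723 × 0.0 = 0.0000
  age 3: 0.564 × 2.9 = 1.6356
  age 4: 0.421 × 5.4 = 2.2734
  age 5: 0.321 × 5.6 = 1.7976
  age 6: 0.192 × 3.3 = 0.6336
  age 7: 0.111 × 4.5 = 0.4995
R₀ = 0.0000 + 1.6356 + 2.2734 + 1.7976 + 0.6336 + 0.4995 = 6.8397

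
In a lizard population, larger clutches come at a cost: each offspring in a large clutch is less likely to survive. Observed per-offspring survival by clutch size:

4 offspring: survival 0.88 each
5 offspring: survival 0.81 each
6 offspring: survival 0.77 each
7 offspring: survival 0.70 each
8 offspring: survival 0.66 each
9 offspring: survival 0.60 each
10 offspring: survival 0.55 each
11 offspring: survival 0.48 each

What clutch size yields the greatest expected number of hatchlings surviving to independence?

Expected hatchlings surviving to independence = c × s(c):
  c=4: 4 × 0.88 = 3.520
  c=5: 5 × 0.81 = 4.050
  c=6: 6 × 0.77 = 4.620
  c=7: 7 × 0.70 = 4.900
  c=8: 8 × 0.66 = 5.280
  c=9: 9 × 0.60 = 5.400
  c=10: 10 × 0.55 = 5.500
  c=11: 11 × 0.48 = 5.280
Maximum at c = 10 (5.500 hatchlings surviving to independence).

10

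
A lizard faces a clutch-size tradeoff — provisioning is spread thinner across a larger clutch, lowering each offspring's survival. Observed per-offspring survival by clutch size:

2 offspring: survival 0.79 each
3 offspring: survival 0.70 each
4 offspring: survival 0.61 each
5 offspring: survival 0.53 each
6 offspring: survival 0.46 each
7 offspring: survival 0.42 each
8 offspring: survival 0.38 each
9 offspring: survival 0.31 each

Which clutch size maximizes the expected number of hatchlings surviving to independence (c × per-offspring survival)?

8

Expected hatchlings surviving to independence = c × s(c):
  c=2: 2 × 0.79 = 1.580
  c=3: 3 × 0.70 = 2.100
  c=4: 4 × 0.61 = 2.440
  c=5: 5 × 0.53 = 2.650
  c=6: 6 × 0.46 = 2.760
  c=7: 7 × 0.42 = 2.940
  c=8: 8 × 0.38 = 3.040
  c=9: 9 × 0.31 = 2.790
Maximum at c = 8 (3.040 hatchlings surviving to independence).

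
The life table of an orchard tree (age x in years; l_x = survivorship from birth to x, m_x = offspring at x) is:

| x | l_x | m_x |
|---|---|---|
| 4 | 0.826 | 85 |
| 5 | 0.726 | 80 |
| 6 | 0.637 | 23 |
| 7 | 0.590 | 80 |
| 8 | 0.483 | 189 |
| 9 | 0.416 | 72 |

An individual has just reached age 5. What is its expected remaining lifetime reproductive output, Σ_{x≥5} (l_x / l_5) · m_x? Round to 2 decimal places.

l_5 = 0.726. Conditional survival from age 5 to x is l_x / l_5.
  x=5: (0.726/0.726) × 80 = 80.0000
  x=6: (0.637/0.726) × 23 = 20.1804
  x=7: (0.590/0.726) × 80 = 65.0138
  x=8: (0.483/0.726) × 189 = 125.7397
  x=9: (0.416/0.726) × 72 = 41.2562
Sum = 80.0000 + 20.1804 + 65.0138 + 125.7397 + 41.2562 = 332.1901

332.19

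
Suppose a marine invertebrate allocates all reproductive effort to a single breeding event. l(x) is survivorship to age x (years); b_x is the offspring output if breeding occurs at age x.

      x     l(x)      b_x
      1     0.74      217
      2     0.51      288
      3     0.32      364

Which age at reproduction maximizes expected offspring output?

1

Expected offspring if breeding at age x = l(x) × b_x:
  age 1: 0.74 × 217 = 160.580
  age 2: 0.51 × 288 = 146.880
  age 3: 0.32 × 364 = 116.480
Maximum at age 1 (160.580).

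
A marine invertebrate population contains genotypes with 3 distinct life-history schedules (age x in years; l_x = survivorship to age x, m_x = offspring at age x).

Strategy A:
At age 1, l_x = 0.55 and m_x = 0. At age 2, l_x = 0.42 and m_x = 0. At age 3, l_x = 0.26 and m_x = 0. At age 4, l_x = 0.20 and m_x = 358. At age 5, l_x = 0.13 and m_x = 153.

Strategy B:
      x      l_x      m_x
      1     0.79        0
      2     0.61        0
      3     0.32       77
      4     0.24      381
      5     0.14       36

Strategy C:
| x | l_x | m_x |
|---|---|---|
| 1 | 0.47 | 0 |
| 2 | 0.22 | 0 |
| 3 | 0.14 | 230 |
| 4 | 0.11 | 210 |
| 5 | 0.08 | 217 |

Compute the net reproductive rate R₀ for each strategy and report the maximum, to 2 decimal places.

121.12

Strategy A: R₀ = 0.55×0 + 0.42×0 + 0.26×0 + 0.20×358 + 0.13×153 = 91.4900
Strategy B: R₀ = 0.79×0 + 0.61×0 + 0.32×77 + 0.24×381 + 0.14×36 = 121.1200
Strategy C: R₀ = 0.47×0 + 0.22×0 + 0.14×230 + 0.11×210 + 0.08×217 = 72.6600
Highest R₀: strategy B with 121.1200.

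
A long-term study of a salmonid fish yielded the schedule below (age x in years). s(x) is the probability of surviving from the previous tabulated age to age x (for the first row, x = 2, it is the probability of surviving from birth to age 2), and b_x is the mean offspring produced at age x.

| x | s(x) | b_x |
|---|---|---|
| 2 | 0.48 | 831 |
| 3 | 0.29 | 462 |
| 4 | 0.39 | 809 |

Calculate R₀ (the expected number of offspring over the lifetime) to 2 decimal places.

507.11

Survivorship from birth: l_x = s_2·s_3·…·s_x.
  l_2 = 0.48000
  l_3 = 0.13920
  l_4 = 0.05429
R₀ = Σ l_x b_x:
  age 2: 0.48000 × 831 = 398.8800
  age 3: 0.13920 × 462 = 64.3104
  age 4: 0.05429 × 809 = 43.9206
R₀ = 398.8800 + 64.3104 + 43.9206 = 507.1110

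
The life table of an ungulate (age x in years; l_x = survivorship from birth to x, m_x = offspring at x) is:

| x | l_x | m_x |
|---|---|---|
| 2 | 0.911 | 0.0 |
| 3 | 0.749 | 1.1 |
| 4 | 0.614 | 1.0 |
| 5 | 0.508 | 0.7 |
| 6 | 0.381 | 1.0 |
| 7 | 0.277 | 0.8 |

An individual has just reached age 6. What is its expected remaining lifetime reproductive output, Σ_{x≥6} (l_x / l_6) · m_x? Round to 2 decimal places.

l_6 = 0.381. Conditional survival from age 6 to x is l_x / l_6.
  x=6: (0.381/0.381) × 1.0 = 1.0000
  x=7: (0.277/0.381) × 0.8 = 0.5816
Sum = 1.0000 + 0.5816 = 1.5816

1.58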